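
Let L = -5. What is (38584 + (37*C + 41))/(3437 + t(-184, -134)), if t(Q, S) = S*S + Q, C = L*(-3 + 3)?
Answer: 38625/21209 ≈ 1.8212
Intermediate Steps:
C = 0 (C = -5*(-3 + 3) = -5*0 = 0)
t(Q, S) = Q + S**2 (t(Q, S) = S**2 + Q = Q + S**2)
(38584 + (37*C + 41))/(3437 + t(-184, -134)) = (38584 + (37*0 + 41))/(3437 + (-184 + (-134)**2)) = (38584 + (0 + 41))/(3437 + (-184 + 17956)) = (38584 + 41)/(3437 + 17772) = 38625/21209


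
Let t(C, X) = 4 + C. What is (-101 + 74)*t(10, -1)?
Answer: -378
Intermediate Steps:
(-101 + 74)*t(10, -1) = (-101 + 74)*(4 + 10) = -27*14 = -378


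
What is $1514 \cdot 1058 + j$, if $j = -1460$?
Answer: $1600352$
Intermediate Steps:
$1514 \cdot 1058 + j = 1514 \cdot 1058 - 1460 = 1601812 - 1460 = 1600352$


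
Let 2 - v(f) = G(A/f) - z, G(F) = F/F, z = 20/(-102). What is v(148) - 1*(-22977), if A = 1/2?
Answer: 1171868/51 ≈ 22978.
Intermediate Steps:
z = -10/51 (z = 20*(-1/102) = -10/51 ≈ -0.19608)
A = ½ ≈ 0.50000
G(F) = 1
v(f) = 41/51 (v(f) = 2 - (1 - 1*(-10/51)) = 2 - (1 + 10/51) = 2 - 1*61/51 = 2 - 61/51 = 41/51)
v(148) - 1*(-22977) = 41/51 - 1*(-22977) = 41/51 + 22977 = 1171868/51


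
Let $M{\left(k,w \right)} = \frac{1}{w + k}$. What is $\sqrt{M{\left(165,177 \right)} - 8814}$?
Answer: $\frac{i \sqrt{114546706}}{114} \approx 93.883 i$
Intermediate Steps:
$M{\left(k,w \right)} = \frac{1}{k + w}$
$\sqrt{M{\left(165,177 \right)} - 8814} = \sqrt{\frac{1}{165 + 177} - 8814} = \sqrt{\frac{1}{342} - 8814} = \sqrt{- \frac{3014387}{342}} = \frac{i \sqrt{114546706}}{114}$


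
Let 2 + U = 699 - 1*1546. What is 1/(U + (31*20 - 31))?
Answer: -1/260 ≈ -0.0038462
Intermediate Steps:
U = -849 (U = -2 + (699 - 1*1546) = -2 + (699 - 1546) = -2 - 847 = -849)
1/(U + (31*20 - 31)) = 1/(-849 + (31*20 - 31)) = 1/(-849 + (620 - 31)) = 1/(-849 + 589) = 1/(-260) = -1/260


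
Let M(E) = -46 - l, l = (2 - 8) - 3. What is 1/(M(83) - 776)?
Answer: -1/813 ≈ -0.0012300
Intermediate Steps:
l = -9 (l = -6 - 3 = -9)
M(E) = -37 (M(E) = -46 - 1*(-9) = -46 + 9 = -37)
1/(M(83) - 776) = 1/(-37 - 776) = 1/(-813) = -1/813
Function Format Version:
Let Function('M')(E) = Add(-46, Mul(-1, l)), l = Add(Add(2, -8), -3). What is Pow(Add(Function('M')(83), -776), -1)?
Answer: Rational(-1, 813) ≈ -0.0012300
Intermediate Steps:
l = -9 (l = Add(-6, -3) = -9)
Function('M')(E) = -37 (Function('M')(E) = Add(-46, Mul(-1, -9)) = Add(-46, 9) = -37)
Pow(Add(Function('M')(83), -776), -1) = Pow(Add(-37, -776), -1) = Pow(-813, -1) = Rational(-1, 813)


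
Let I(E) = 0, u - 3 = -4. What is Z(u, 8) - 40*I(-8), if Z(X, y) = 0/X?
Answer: 0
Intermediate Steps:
u = -1 (u = 3 - 4 = -1)
Z(X, y) = 0
Z(u, 8) - 40*I(-8) = 0 - 40*0 = 0 + 0 = 0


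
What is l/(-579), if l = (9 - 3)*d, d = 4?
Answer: -8/193 ≈ -0.041451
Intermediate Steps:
l = 24 (l = (9 - 3)*4 = 6*4 = 24)
l/(-579) = 24/(-579) = 24*(-1/579) = -8/193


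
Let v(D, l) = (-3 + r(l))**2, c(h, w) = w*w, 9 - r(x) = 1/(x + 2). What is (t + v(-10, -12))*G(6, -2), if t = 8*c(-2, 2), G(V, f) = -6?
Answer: -20763/50 ≈ -415.26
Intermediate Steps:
r(x) = 9 - 1/(2 + x) (r(x) = 9 - 1/(x + 2) = 9 - 1/(2 + x))
c(h, w) = w**2
t = 32 (t = 8*2**2 = 8*4 = 32)
v(D, l) = (-3 + (17 + 9*l)/(2 + l))**2
(t + v(-10, -12))*G(6, -2) = (32 + (11 + 6*(-12))**2/(2 - 12)**2)*(-6) = (32 + (11 - 72)**2/(-10)**2)*(-6) = (32 + (1/100)*(-61)**2)*(-6) = (32 + (1/100)*3721)*(-6) = (32 + 3721/100)*(-6) = (6921/100)*(-6) = -20763/50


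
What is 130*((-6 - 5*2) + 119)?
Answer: 13390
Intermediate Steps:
130*((-6 - 5*2) + 119) = 130*((-6 - 10) + 119) = 130*(-16 + 119) = 130*103 = 13390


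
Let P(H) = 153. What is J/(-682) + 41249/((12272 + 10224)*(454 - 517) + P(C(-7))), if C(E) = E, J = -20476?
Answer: 14494152701/483229395 ≈ 29.994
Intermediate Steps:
J/(-682) + 41249/((12272 + 10224)*(454 - 517) + P(C(-7))) = -20476/(-682) + 41249/((12272 + 10224)*(454 - 517) + 153) = -20476*(-1/682) + 41249/(22496*(-63) + 153) = 10238/341 + 41249/(-1417248 + 153) = 10238/341 + 41249/(-1417095) = 10238/341 + 41249*(-1/1417095) = 10238/341 - 41249/1417095 = 14494152701/483229395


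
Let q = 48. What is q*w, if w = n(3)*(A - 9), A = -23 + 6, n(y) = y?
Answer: -3744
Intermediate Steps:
A = -17
w = -78 (w = 3*(-17 - 9) = 3*(-26) = -78)
q*w = 48*(-78) = -3744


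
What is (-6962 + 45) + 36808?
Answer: 29891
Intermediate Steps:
(-6962 + 45) + 36808 = -6917 + 36808 = 29891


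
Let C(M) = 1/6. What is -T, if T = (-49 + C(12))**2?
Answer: -85849/36 ≈ -2384.7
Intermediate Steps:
C(M) = 1/6
T = 85849/36 (T = (-49 + 1/6)**2 = (-293/6)**2 = 85849/36 ≈ 2384.7)
-T = -1*85849/36 = -85849/36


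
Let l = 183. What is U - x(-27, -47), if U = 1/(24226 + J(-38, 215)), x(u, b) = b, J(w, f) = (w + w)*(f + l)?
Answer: 283033/6022 ≈ 47.000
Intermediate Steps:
J(w, f) = 2*w*(183 + f) (J(w, f) = (w + w)*(f + 183) = (2*w)*(183 + f) = 2*w*(183 + f))
U = -1/6022 (U = 1/(24226 + 2*(-38)*(183 + 215)) = 1/(24226 + 2*(-38)*398) = 1/(24226 - 30248) = 1/(-6022) = -1/6022 ≈ -0.00016606)
U - x(-27, -47) = -1/6022 - 1*(-47) = -1/6022 + 47 = 283033/6022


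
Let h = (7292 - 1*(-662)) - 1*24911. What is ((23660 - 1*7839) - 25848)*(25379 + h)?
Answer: -84447394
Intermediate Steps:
h = -16957 (h = (7292 + 662) - 24911 = 7954 - 24911 = -16957)
((23660 - 1*7839) - 25848)*(25379 + h) = ((23660 - 1*7839) - 25848)*(25379 - 16957) = ((23660 - 7839) - 25848)*8422 = (15821 - 25848)*8422 = -10027*8422 = -84447394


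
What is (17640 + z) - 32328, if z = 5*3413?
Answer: 2377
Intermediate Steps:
z = 17065
(17640 + z) - 32328 = (17640 + 17065) - 32328 = 34705 - 32328 = 2377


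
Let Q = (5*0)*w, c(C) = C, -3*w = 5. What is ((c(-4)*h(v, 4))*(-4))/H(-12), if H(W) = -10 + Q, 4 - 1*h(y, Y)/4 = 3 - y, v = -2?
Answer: 32/5 ≈ 6.4000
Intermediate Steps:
w = -5/3 (w = -1/3*5 = -5/3 ≈ -1.6667)
Q = 0 (Q = (5*0)*(-5/3) = 0*(-5/3) = 0)
h(y, Y) = 4 + 4*y (h(y, Y) = 16 - 4*(3 - y) = 16 + (-12 + 4*y) = 4 + 4*y)
H(W) = -10 (H(W) = -10 + 0 = -10)
((c(-4)*h(v, 4))*(-4))/H(-12) = (-4*(4 + 4*(-2))*(-4))/(-10) = (-4*(4 - 8)*(-4))*(-1/10) = (-4*(-4)*(-4))*(-1/10) = (16*(-4))*(-1/10) = -64*(-1/10) = 32/5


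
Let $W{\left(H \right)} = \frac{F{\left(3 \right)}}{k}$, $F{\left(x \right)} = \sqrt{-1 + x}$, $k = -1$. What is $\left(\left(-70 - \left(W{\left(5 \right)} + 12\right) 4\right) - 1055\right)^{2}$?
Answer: $1375961 - 9384 \sqrt{2} \approx 1.3627 \cdot 10^{6}$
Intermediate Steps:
$W{\left(H \right)} = - \sqrt{2}$ ($W{\left(H \right)} = \frac{\sqrt{-1 + 3}}{-1} = \sqrt{2} \left(-1\right) = - \sqrt{2}$)
$\left(\left(-70 - \left(W{\left(5 \right)} + 12\right) 4\right) - 1055\right)^{2} = \left(\left(-70 - \left(- \sqrt{2} + 12\right) 4\right) - 1055\right)^{2} = \left(\left(-70 - \left(12 - \sqrt{2}\right) 4\right) - 1055\right)^{2} = \left(\left(-70 - \left(48 - 4 \sqrt{2}\right)\right) - 1055\right)^{2} = \left(\left(-118 + 4 \sqrt{2}\right) - 1055\right)^{2} = \left(-1173 + 4 \sqrt{2}\right)^{2}$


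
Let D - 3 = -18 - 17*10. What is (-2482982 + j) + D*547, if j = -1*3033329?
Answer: -5617506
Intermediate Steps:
D = -185 (D = 3 + (-18 - 17*10) = 3 + (-18 - 170) = 3 - 188 = -185)
j = -3033329
(-2482982 + j) + D*547 = (-2482982 - 3033329) - 185*547 = -5516311 - 101195 = -5617506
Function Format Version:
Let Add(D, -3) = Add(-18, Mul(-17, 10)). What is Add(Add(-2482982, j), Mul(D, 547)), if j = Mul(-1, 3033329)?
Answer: -5617506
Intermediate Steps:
D = -185 (D = Add(3, Add(-18, Mul(-17, 10))) = Add(3, Add(-18, -170)) = Add(3, -188) = -185)
j = -3033329
Add(Add(-2482982, j), Mul(D, 547)) = Add(Add(-2482982, -3033329), Mul(-185, 547)) = Add(-5516311, -101195) = -5617506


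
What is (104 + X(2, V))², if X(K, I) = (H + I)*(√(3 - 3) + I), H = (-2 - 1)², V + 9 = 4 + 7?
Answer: 15876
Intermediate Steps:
V = 2 (V = -9 + (4 + 7) = -9 + 11 = 2)
H = 9 (H = (-3)² = 9)
X(K, I) = I*(9 + I) (X(K, I) = (9 + I)*(√(3 - 3) + I) = (9 + I)*(√0 + I) = (9 + I)*(0 + I) = (9 + I)*I = I*(9 + I))
(104 + X(2, V))² = (104 + 2*(9 + 2))² = (104 + 2*11)² = (104 + 22)² = 126² = 15876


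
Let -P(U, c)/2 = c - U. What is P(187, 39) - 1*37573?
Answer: -37277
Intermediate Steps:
P(U, c) = -2*c + 2*U (P(U, c) = -2*(c - U) = -2*c + 2*U)
P(187, 39) - 1*37573 = (-2*39 + 2*187) - 1*37573 = (-78 + 374) - 37573 = 296 - 37573 = -37277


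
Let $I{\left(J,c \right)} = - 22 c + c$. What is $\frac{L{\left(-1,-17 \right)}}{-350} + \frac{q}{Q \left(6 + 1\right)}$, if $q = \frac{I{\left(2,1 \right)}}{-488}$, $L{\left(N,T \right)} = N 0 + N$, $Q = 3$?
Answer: $\frac{419}{85400} \approx 0.0049063$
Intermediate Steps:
$L{\left(N,T \right)} = N$ ($L{\left(N,T \right)} = 0 + N = N$)
$I{\left(J,c \right)} = - 21 c$
$q = \frac{21}{488}$ ($q = \frac{\left(-21\right) 1}{-488} = \left(-21\right) \left(- \frac{1}{488}\right) = \frac{21}{488} \approx 0.043033$)
$\frac{L{\left(-1,-17 \right)}}{-350} + \frac{q}{Q \left(6 + 1\right)} = - \frac{1}{-350} + \frac{21}{488 \cdot 3 \left(6 + 1\right)} = \left(-1\right) \left(- \frac{1}{350}\right) + \frac{21}{488 \cdot 3 \cdot 7} = \frac{1}{350} + \frac{21}{488 \cdot 21} = \frac{1}{350} + \frac{21}{488} \cdot \frac{1}{21} = \frac{1}{350} + \frac{1}{488} = \frac{419}{85400}$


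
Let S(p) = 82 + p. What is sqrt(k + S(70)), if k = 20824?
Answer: 4*sqrt(1311) ≈ 144.83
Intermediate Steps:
sqrt(k + S(70)) = sqrt(20824 + (82 + 70)) = sqrt(20824 + 152) = sqrt(20976) = 4*sqrt(1311)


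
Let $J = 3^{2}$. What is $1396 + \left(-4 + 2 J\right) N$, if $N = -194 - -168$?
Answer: $1032$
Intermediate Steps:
$J = 9$
$N = -26$ ($N = -194 + 168 = -26$)
$1396 + \left(-4 + 2 J\right) N = 1396 + \left(-4 + 2 \cdot 9\right) \left(-26\right) = 1396 + \left(-4 + 18\right) \left(-26\right) = 1396 + 14 \left(-26\right) = 1396 - 364 = 1032$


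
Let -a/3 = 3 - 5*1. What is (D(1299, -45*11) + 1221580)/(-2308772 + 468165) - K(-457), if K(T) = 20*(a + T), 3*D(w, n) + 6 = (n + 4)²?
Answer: 49802919605/5521821 ≈ 9019.3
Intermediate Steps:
a = 6 (a = -3*(3 - 5*1) = -3*(3 - 5) = -3*(-2) = 6)
D(w, n) = -2 + (4 + n)²/3 (D(w, n) = -2 + (n + 4)²/3 = -2 + (4 + n)²/3)
K(T) = 120 + 20*T (K(T) = 20*(6 + T) = 120 + 20*T)
(D(1299, -45*11) + 1221580)/(-2308772 + 468165) - K(-457) = ((-2 + (4 - 45*11)²/3) + 1221580)/(-2308772 + 468165) - (120 + 20*(-457)) = ((-2 + (4 - 495)²/3) + 1221580)/(-1840607) - (120 - 9140) = ((-2 + (⅓)*(-491)²) + 1221580)*(-1/1840607) - 1*(-9020) = ((-2 + (⅓)*241081) + 1221580)*(-1/1840607) + 9020 = ((-2 + 241081/3) + 1221580)*(-1/1840607) + 9020 = (241075/3 + 1221580)*(-1/1840607) + 9020 = (3905815/3)*(-1/1840607) + 9020 = -3905815/5521821 + 9020 = 49802919605/5521821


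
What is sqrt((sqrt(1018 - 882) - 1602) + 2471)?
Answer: sqrt(869 + 2*sqrt(34)) ≈ 29.676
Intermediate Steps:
sqrt((sqrt(1018 - 882) - 1602) + 2471) = sqrt((sqrt(136) - 1602) + 2471) = sqrt((2*sqrt(34) - 1602) + 2471) = sqrt((-1602 + 2*sqrt(34)) + 2471) = sqrt(869 + 2*sqrt(34))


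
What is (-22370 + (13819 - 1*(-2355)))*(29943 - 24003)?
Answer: -36804240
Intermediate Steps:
(-22370 + (13819 - 1*(-2355)))*(29943 - 24003) = (-22370 + (13819 + 2355))*5940 = (-22370 + 16174)*5940 = -6196*5940 = -36804240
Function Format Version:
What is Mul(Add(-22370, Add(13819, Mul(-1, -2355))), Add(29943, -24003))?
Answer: -36804240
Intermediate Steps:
Mul(Add(-22370, Add(13819, Mul(-1, -2355))), Add(29943, -24003)) = Mul(Add(-22370, Add(13819, 2355)), 5940) = Mul(Add(-22370, 16174), 5940) = Mul(-6196, 5940) = -36804240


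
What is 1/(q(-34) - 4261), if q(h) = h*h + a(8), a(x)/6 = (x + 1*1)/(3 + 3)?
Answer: -1/3096 ≈ -0.00032300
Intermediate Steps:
a(x) = 1 + x (a(x) = 6*((x + 1*1)/(3 + 3)) = 6*((x + 1)/6) = 6*((1 + x)*(⅙)) = 6*(⅙ + x/6) = 1 + x)
q(h) = 9 + h² (q(h) = h*h + (1 + 8) = h² + 9 = 9 + h²)
1/(q(-34) - 4261) = 1/((9 + (-34)²) - 4261) = 1/((9 + 1156) - 4261) = 1/(1165 - 4261) = 1/(-3096) = -1/3096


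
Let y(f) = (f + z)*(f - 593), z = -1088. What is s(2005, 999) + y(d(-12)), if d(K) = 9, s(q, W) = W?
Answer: 631135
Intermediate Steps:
y(f) = (-1088 + f)*(-593 + f) (y(f) = (f - 1088)*(f - 593) = (-1088 + f)*(-593 + f))
s(2005, 999) + y(d(-12)) = 999 + (645184 + 9² - 1681*9) = 999 + (645184 + 81 - 15129) = 999 + 630136 = 631135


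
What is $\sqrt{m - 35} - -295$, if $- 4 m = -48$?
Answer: $295 + i \sqrt{23} \approx 295.0 + 4.7958 i$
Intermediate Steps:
$m = 12$ ($m = \left(- \frac{1}{4}\right) \left(-48\right) = 12$)
$\sqrt{m - 35} - -295 = \sqrt{12 - 35} - -295 = \sqrt{-23} + 295 = i \sqrt{23} + 295 = 295 + i \sqrt{23}$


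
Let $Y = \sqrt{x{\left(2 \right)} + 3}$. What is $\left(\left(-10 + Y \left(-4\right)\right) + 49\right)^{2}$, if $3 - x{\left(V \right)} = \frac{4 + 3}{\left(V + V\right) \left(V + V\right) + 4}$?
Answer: $\frac{8057}{5} - \frac{156 \sqrt{565}}{5} \approx 869.78$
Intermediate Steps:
$x{\left(V \right)} = 3 - \frac{7}{4 + 4 V^{2}}$ ($x{\left(V \right)} = 3 - \frac{4 + 3}{\left(V + V\right) \left(V + V\right) + 4} = 3 - \frac{7}{2 V 2 V + 4} = 3 - \frac{7}{4 V^{2} + 4} = 3 - \frac{7}{4 + 4 V^{2}}$)
$Y = \frac{\sqrt{565}}{10}$ ($Y = \sqrt{\frac{5 + 12 \cdot 2^{2}}{4 \left(1 + 2^{2}\right)} + 3} = \sqrt{\frac{5 + 12 \cdot 4}{4 \left(1 + 4\right)} + 3} = \sqrt{\frac{5 + 48}{4 \cdot 5} + 3} = \sqrt{\frac{1}{4} \cdot \frac{1}{5} \cdot 53 + 3} = \sqrt{\frac{53}{20} + 3} = \sqrt{\frac{113}{20}} = \frac{\sqrt{565}}{10} \approx 2.377$)
$\left(\left(-10 + Y \left(-4\right)\right) + 49\right)^{2} = \left(\left(-10 + \frac{\sqrt{565}}{10} \left(-4\right)\right) + 49\right)^{2} = \left(\left(-10 - \frac{2 \sqrt{565}}{5}\right) + 49\right)^{2} = \left(39 - \frac{2 \sqrt{565}}{5}\right)^{2}$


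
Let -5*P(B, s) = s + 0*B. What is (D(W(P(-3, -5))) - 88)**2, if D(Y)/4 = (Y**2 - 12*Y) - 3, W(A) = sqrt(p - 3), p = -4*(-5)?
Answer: 40192 + 3072*sqrt(17) ≈ 52858.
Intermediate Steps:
P(B, s) = -s/5 (P(B, s) = -(s + 0*B)/5 = -(s + 0)/5 = -s/5)
p = 20
W(A) = sqrt(17) (W(A) = sqrt(20 - 3) = sqrt(17))
D(Y) = -12 - 48*Y + 4*Y**2 (D(Y) = 4*((Y**2 - 12*Y) - 3) = 4*(-3 + Y**2 - 12*Y) = -12 - 48*Y + 4*Y**2)
(D(W(P(-3, -5))) - 88)**2 = ((-12 - 48*sqrt(17) + 4*(sqrt(17))**2) - 88)**2 = ((-12 - 48*sqrt(17) + 4*17) - 88)**2 = ((-12 - 48*sqrt(17) + 68) - 88)**2 = ((56 - 48*sqrt(17)) - 88)**2 = (-32 - 48*sqrt(17))**2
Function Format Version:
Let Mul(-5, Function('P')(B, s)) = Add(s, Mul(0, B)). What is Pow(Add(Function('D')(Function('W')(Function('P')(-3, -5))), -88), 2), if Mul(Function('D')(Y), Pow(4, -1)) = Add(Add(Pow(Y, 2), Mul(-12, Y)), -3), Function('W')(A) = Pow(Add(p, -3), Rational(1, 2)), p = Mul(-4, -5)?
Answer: Add(40192, Mul(3072, Pow(17, Rational(1, 2)))) ≈ 52858.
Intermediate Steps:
Function('P')(B, s) = Mul(Rational(-1, 5), s) (Function('P')(B, s) = Mul(Rational(-1, 5), Add(s, Mul(0, B))) = Mul(Rational(-1, 5), Add(s, 0)) = Mul(Rational(-1, 5), s))
p = 20
Function('W')(A) = Pow(17, Rational(1, 2)) (Function('W')(A) = Pow(Add(20, -3), Rational(1, 2)) = Pow(17, Rational(1, 2)))
Function('D')(Y) = Add(-12, Mul(-48, Y), Mul(4, Pow(Y, 2))) (Function('D')(Y) = Mul(4, Add(Add(Pow(Y, 2), Mul(-12, Y)), -3)) = Mul(4, Add(-3, Pow(Y, 2), Mul(-12, Y))) = Add(-12, Mul(-48, Y), Mul(4, Pow(Y, 2))))
Pow(Add(Function('D')(Function('W')(Function('P')(-3, -5))), -88), 2) = Pow(Add(Add(-12, Mul(-48, Pow(17, Rational(1, 2))), Mul(4, Pow(Pow(17, Rational(1, 2)), 2))), -88), 2) = Pow(Add(Add(-12, Mul(-48, Pow(17, Rational(1, 2))), Mul(4, 17)), -88), 2) = Pow(Add(Add(-12, Mul(-48, Pow(17, Rational(1, 2))), 68), -88), 2) = Pow(Add(Add(56, Mul(-48, Pow(17, Rational(1, 2)))), -88), 2) = Pow(Add(-32, Mul(-48, Pow(17, Rational(1, 2)))), 2)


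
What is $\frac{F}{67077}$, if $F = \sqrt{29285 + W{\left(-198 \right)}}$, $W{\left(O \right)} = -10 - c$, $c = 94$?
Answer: $\frac{\sqrt{29181}}{67077} \approx 0.0025467$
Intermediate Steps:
$W{\left(O \right)} = -104$ ($W{\left(O \right)} = -10 - 94 = -104$)
$F = \sqrt{29181}$ ($F = \sqrt{29285 - 104} = \sqrt{29181} \approx 170.82$)
$\frac{F}{67077} = \frac{\sqrt{29181}}{67077}$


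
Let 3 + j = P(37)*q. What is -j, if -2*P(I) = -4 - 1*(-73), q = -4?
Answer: -135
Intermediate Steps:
P(I) = -69/2 (P(I) = -(-4 - 1*(-73))/2 = -(-4 + 73)/2 = -1/2*69 = -69/2)
j = 135 (j = -3 - 69/2*(-4) = -3 + 138 = 135)
-j = -1*135 = -135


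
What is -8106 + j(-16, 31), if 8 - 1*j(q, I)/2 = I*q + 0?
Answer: -7098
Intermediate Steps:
j(q, I) = 16 - 2*I*q (j(q, I) = 16 - 2*(I*q + 0) = 16 - 2*I*q)
-8106 + j(-16, 31) = -8106 + (16 - 2*31*(-16)) = -8106 + (16 + 992) = -8106 + 1008 = -7098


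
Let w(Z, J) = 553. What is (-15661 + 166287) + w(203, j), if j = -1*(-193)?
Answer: 151179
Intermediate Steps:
j = 193
(-15661 + 166287) + w(203, j) = (-15661 + 166287) + 553 = 150626 + 553 = 151179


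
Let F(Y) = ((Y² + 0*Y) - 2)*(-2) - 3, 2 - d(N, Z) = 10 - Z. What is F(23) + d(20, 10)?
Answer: -1055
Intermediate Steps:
d(N, Z) = -8 + Z (d(N, Z) = 2 - (10 - Z) = 2 + (-10 + Z) = -8 + Z)
F(Y) = 1 - 2*Y² (F(Y) = ((Y² + 0) - 2)*(-2) - 3 = (Y² - 2)*(-2) - 3 = (-2 + Y²)*(-2) - 3 = (4 - 2*Y²) - 3 = 1 - 2*Y²)
F(23) + d(20, 10) = (1 - 2*23²) + (-8 + 10) = (1 - 2*529) + 2 = (1 - 1058) + 2 = -1057 + 2 = -1055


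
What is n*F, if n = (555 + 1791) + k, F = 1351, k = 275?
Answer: 3540971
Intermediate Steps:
n = 2621 (n = (555 + 1791) + 275 = 2346 + 275 = 2621)
n*F = 2621*1351 = 3540971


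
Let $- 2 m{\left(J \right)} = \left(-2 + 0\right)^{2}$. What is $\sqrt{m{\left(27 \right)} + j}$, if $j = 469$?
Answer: $\sqrt{467} \approx 21.61$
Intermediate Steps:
$m{\left(J \right)} = -2$ ($m{\left(J \right)} = - \frac{\left(-2 + 0\right)^{2}}{2} = - \frac{\left(-2\right)^{2}}{2} = \left(- \frac{1}{2}\right) 4 = -2$)
$\sqrt{m{\left(27 \right)} + j} = \sqrt{-2 + 469} = \sqrt{467}$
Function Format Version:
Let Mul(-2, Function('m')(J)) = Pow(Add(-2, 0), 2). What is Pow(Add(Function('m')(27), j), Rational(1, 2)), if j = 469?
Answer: Pow(467, Rational(1, 2)) ≈ 21.610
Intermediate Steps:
Function('m')(J) = -2 (Function('m')(J) = Mul(Rational(-1, 2), Pow(Add(-2, 0), 2)) = Mul(Rational(-1, 2), Pow(-2, 2)) = Mul(Rational(-1, 2), 4) = -2)
Pow(Add(Function('m')(27), j), Rational(1, 2)) = Pow(Add(-2, 469), Rational(1, 2)) = Pow(467, Rational(1, 2))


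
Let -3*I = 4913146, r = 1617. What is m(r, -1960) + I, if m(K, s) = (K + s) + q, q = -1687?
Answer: -4919236/3 ≈ -1.6397e+6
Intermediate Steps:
m(K, s) = -1687 + K + s (m(K, s) = (K + s) - 1687 = -1687 + K + s)
I = -4913146/3 (I = -⅓*4913146 = -4913146/3 ≈ -1.6377e+6)
m(r, -1960) + I = (-1687 + 1617 - 1960) - 4913146/3 = -2030 - 4913146/3 = -4919236/3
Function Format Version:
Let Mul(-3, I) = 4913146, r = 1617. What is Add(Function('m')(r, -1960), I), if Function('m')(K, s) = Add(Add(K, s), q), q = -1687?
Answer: Rational(-4919236, 3) ≈ -1.6397e+6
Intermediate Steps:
Function('m')(K, s) = Add(-1687, K, s) (Function('m')(K, s) = Add(Add(K, s), -1687) = Add(-1687, K, s))
I = Rational(-4913146, 3) (I = Mul(Rational(-1, 3), 4913146) = Rational(-4913146, 3) ≈ -1.6377e+6)
Add(Function('m')(r, -1960), I) = Add(Add(-1687, 1617, -1960), Rational(-4913146, 3)) = Add(-2030, Rational(-4913146, 3)) = Rational(-4919236, 3)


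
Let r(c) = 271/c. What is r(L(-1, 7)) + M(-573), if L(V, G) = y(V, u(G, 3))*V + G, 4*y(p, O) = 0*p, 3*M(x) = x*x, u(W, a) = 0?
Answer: 766372/7 ≈ 1.0948e+5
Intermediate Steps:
M(x) = x**2/3 (M(x) = (x*x)/3 = x**2/3)
y(p, O) = 0 (y(p, O) = (0*p)/4 = (1/4)*0 = 0)
L(V, G) = G (L(V, G) = 0*V + G = 0 + G = G)
r(L(-1, 7)) + M(-573) = 271/7 + (1/3)*(-573)**2 = 271*(1/7) + (1/3)*328329 = 271/7 + 109443 = 766372/7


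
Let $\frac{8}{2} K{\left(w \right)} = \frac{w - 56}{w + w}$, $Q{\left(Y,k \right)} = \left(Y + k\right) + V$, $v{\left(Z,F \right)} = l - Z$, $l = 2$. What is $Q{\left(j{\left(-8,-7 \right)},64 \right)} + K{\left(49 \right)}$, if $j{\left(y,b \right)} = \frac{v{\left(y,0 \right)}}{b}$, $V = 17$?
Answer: $\frac{4455}{56} \approx 79.554$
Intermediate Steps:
$v{\left(Z,F \right)} = 2 - Z$
$j{\left(y,b \right)} = \frac{2 - y}{b}$
$Q{\left(Y,k \right)} = 17 + Y + k$ ($Q{\left(Y,k \right)} = \left(Y + k\right) + 17 = 17 + Y + k$)
$K{\left(w \right)} = \frac{-56 + w}{8 w}$ ($K{\left(w \right)} = \frac{\left(w - 56\right) \frac{1}{w + w}}{4} = \frac{\left(-56 + w\right) \frac{1}{2 w}}{4} = \frac{\frac{1}{2} \frac{1}{w} \left(-56 + w\right)}{4} = \frac{-56 + w}{8 w}$)
$Q{\left(j{\left(-8,-7 \right)},64 \right)} + K{\left(49 \right)} = \left(17 + \frac{2 - -8}{-7} + 64\right) + \frac{-56 + 49}{8 \cdot 49} = \left(17 - \frac{2 + 8}{7} + 64\right) + \frac{1}{8} \cdot \frac{1}{49} \left(-7\right) = \left(17 - \frac{10}{7} + 64\right) - \frac{1}{56} = \frac{557}{7} - \frac{1}{56} = \frac{4455}{56}$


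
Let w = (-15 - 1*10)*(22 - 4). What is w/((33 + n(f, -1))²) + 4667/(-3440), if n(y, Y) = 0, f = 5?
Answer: -736707/416240 ≈ -1.7699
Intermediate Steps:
w = -450 (w = (-15 - 10)*18 = -25*18 = -450)
w/((33 + n(f, -1))²) + 4667/(-3440) = -450/(33 + 0)² + 4667/(-3440) = -450/(33²) + 4667*(-1/3440) = -450/1089 - 4667/3440 = -450*1/1089 - 4667/3440 = -50/121 - 4667/3440 = -736707/416240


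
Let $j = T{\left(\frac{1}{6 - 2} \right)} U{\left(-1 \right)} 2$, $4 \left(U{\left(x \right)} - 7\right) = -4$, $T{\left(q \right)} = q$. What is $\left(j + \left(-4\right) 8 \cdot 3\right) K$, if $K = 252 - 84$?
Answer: $-15624$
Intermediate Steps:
$U{\left(x \right)} = 6$ ($U{\left(x \right)} = 7 + \frac{1}{4} \left(-4\right) = 7 - 1 = 6$)
$K = 168$
$j = 3$ ($j = \frac{1}{6 - 2} \cdot 6 \cdot 2 = \frac{1}{4} \cdot 6 \cdot 2 = \frac{3}{2} \cdot 2 = 3$)
$\left(j + \left(-4\right) 8 \cdot 3\right) K = \left(3 + \left(-4\right) 8 \cdot 3\right) 168 = \left(3 - 96\right) 168 = \left(-93\right) 168 = -15624$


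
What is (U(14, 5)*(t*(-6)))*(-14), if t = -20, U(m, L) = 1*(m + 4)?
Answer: -30240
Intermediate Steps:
U(m, L) = 4 + m (U(m, L) = 1*(4 + m) = 4 + m)
(U(14, 5)*(t*(-6)))*(-14) = ((4 + 14)*(-20*(-6)))*(-14) = (18*120)*(-14) = 2160*(-14) = -30240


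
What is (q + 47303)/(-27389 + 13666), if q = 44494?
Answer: -91797/13723 ≈ -6.6893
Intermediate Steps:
(q + 47303)/(-27389 + 13666) = (44494 + 47303)/(-27389 + 13666) = 91797/(-13723) = 91797*(-1/13723) = -91797/13723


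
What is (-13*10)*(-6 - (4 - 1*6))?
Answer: 520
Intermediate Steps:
(-13*10)*(-6 - (4 - 1*6)) = -130*(-6 - (4 - 6)) = -130*(-6 - 1*(-2)) = -130*(-6 + 2) = -130*(-4) = 520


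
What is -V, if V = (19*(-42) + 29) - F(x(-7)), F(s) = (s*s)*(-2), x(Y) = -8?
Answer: 641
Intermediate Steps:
F(s) = -2*s² (F(s) = s²*(-2) = -2*s²)
V = -641 (V = (19*(-42) + 29) - (-2)*(-8)² = (-798 + 29) - (-2)*64 = -769 - 1*(-128) = -769 + 128 = -641)
-V = -1*(-641) = 641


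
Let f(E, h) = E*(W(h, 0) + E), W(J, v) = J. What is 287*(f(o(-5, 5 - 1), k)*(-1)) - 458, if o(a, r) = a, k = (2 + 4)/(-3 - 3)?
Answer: -9068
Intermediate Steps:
k = -1 (k = 6/(-6) = 6*(-⅙) = -1)
f(E, h) = E*(E + h) (f(E, h) = E*(h + E) = E*(E + h))
287*(f(o(-5, 5 - 1), k)*(-1)) - 458 = 287*(-5*(-5 - 1)*(-1)) - 458 = 287*(-5*(-6)*(-1)) - 458 = 287*(30*(-1)) - 458 = 287*(-30) - 458 = -8610 - 458 = -9068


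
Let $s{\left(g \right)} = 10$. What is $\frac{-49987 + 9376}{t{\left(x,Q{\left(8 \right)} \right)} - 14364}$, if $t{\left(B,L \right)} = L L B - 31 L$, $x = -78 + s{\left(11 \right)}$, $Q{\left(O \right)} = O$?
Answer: $\frac{40611}{18964} \approx 2.1415$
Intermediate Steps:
$x = -68$ ($x = -78 + 10 = -68$)
$t{\left(B,L \right)} = - 31 L + B L^{2}$ ($t{\left(B,L \right)} = L^{2} B - 31 L = B L^{2} - 31 L = - 31 L + B L^{2}$)
$\frac{-49987 + 9376}{t{\left(x,Q{\left(8 \right)} \right)} - 14364} = \frac{-49987 + 9376}{8 \left(-31 - 544\right) - 14364} = - \frac{40611}{8 \left(-31 - 544\right) - 14364} = - \frac{40611}{8 \left(-575\right) - 14364} = - \frac{40611}{-4600 - 14364} = - \frac{40611}{-18964} = \left(-40611\right) \left(- \frac{1}{18964}\right) = \frac{40611}{18964}$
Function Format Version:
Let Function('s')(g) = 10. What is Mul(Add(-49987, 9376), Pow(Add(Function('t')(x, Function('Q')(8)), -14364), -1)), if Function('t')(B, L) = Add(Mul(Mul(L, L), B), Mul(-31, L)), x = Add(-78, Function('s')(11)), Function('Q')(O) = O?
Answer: Rational(40611, 18964) ≈ 2.1415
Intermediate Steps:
x = -68 (x = Add(-78, 10) = -68)
Function('t')(B, L) = Add(Mul(-31, L), Mul(B, Pow(L, 2))) (Function('t')(B, L) = Add(Mul(Pow(L, 2), B), Mul(-31, L)) = Add(Mul(B, Pow(L, 2)), Mul(-31, L)) = Add(Mul(-31, L), Mul(B, Pow(L, 2))))
Mul(Add(-49987, 9376), Pow(Add(Function('t')(x, Function('Q')(8)), -14364), -1)) = Mul(Add(-49987, 9376), Pow(Add(Mul(8, Add(-31, Mul(-68, 8))), -14364), -1)) = Mul(-40611, Pow(Add(Mul(8, Add(-31, -544)), -14364), -1)) = Mul(-40611, Pow(Add(Mul(8, -575), -14364), -1)) = Mul(-40611, Pow(Add(-4600, -14364), -1)) = Mul(-40611, Pow(-18964, -1)) = Mul(-40611, Rational(-1, 18964)) = Rational(40611, 18964)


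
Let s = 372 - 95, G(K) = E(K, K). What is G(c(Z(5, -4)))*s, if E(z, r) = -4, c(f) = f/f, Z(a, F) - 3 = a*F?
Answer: -1108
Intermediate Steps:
Z(a, F) = 3 + F*a (Z(a, F) = 3 + a*F = 3 + F*a)
c(f) = 1
G(K) = -4
s = 277
G(c(Z(5, -4)))*s = -4*277 = -1108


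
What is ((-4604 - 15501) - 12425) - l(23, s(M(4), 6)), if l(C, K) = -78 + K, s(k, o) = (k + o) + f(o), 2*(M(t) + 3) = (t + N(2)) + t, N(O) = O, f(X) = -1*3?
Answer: -32457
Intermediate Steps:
f(X) = -3
M(t) = -2 + t (M(t) = -3 + ((t + 2) + t)/2 = -3 + ((2 + t) + t)/2 = -3 + (2 + 2*t)/2 = -3 + (1 + t) = -2 + t)
s(k, o) = -3 + k + o (s(k, o) = (k + o) - 3 = -3 + k + o)
((-4604 - 15501) - 12425) - l(23, s(M(4), 6)) = ((-4604 - 15501) - 12425) - (-78 + (-3 + (-2 + 4) + 6)) = (-20105 - 12425) - (-78 + (-3 + 2 + 6)) = -32530 - (-78 + 5) = -32530 - 1*(-73) = -32530 + 73 = -32457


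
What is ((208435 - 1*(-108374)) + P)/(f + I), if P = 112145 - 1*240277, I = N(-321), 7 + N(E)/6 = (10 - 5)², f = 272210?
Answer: 188677/272318 ≈ 0.69286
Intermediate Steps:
N(E) = 108 (N(E) = -42 + 6*(10 - 5)² = -42 + 6*5² = -42 + 6*25 = -42 + 150 = 108)
I = 108
P = -128132 (P = 112145 - 240277 = -128132)
((208435 - 1*(-108374)) + P)/(f + I) = ((208435 - 1*(-108374)) - 128132)/(272210 + 108) = ((208435 + 108374) - 128132)/272318 = (316809 - 128132)*(1/272318) = 188677*(1/272318) = 188677/272318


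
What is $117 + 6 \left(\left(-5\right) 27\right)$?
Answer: $-693$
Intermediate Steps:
$117 + 6 \left(\left(-5\right) 27\right) = 117 + 6 \left(-135\right) = 117 - 810 = -693$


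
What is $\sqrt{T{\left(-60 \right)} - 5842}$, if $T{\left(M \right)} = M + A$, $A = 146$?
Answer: $2 i \sqrt{1439} \approx 75.868 i$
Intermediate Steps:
$T{\left(M \right)} = 146 + M$ ($T{\left(M \right)} = M + 146 = 146 + M$)
$\sqrt{T{\left(-60 \right)} - 5842} = \sqrt{\left(146 - 60\right) - 5842} = \sqrt{86 - 5842} = \sqrt{-5756} = 2 i \sqrt{1439}$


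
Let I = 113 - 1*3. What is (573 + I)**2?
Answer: 466489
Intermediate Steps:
I = 110 (I = 113 - 3 = 110)
(573 + I)**2 = (573 + 110)**2 = 683**2 = 466489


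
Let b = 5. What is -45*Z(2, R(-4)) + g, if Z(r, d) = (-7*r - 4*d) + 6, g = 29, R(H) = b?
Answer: 1289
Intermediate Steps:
R(H) = 5
Z(r, d) = 6 - 7*r - 4*d
-45*Z(2, R(-4)) + g = -45*(6 - 7*2 - 4*5) + 29 = -45*(6 - 14 - 20) + 29 = -45*(-28) + 29 = 1260 + 29 = 1289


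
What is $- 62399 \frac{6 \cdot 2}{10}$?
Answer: $- \frac{374394}{5} \approx -74879.0$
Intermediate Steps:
$- 62399 \frac{6 \cdot 2}{10} = - 62399 \cdot 12 \cdot \frac{1}{10} = \left(-62399\right) \frac{6}{5} = - \frac{374394}{5}$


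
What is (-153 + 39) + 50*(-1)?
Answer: -164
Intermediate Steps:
(-153 + 39) + 50*(-1) = -114 - 50 = -164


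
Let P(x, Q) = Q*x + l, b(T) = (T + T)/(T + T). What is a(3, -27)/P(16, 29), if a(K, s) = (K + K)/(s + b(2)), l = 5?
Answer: -3/6097 ≈ -0.00049205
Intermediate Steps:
b(T) = 1 (b(T) = (2*T)/((2*T)) = (2*T)*(1/(2*T)) = 1)
P(x, Q) = 5 + Q*x (P(x, Q) = Q*x + 5 = 5 + Q*x)
a(K, s) = 2*K/(1 + s) (a(K, s) = (K + K)/(s + 1) = (2*K)/(1 + s) = 2*K/(1 + s))
a(3, -27)/P(16, 29) = (2*3/(1 - 27))/(5 + 29*16) = (2*3/(-26))/(5 + 464) = (2*3*(-1/26))/469 = -3/13*1/469 = -3/6097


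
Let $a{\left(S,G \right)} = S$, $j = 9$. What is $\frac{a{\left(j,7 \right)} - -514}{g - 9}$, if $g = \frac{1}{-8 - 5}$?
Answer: $- \frac{6799}{118} \approx -57.619$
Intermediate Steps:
$g = - \frac{1}{13}$ ($g = \frac{1}{-13} = - \frac{1}{13} \approx -0.076923$)
$\frac{a{\left(j,7 \right)} - -514}{g - 9} = \frac{9 - -514}{- \frac{1}{13} - 9} = \frac{9 + 514}{- \frac{118}{13}} = 523 \left(- \frac{13}{118}\right) = - \frac{6799}{118}$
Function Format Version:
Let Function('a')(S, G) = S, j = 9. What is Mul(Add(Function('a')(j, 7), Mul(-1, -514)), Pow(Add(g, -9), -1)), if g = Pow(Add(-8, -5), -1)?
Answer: Rational(-6799, 118) ≈ -57.619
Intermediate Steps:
g = Rational(-1, 13) (g = Pow(-13, -1) = Rational(-1, 13) ≈ -0.076923)
Mul(Add(Function('a')(j, 7), Mul(-1, -514)), Pow(Add(g, -9), -1)) = Mul(Add(9, Mul(-1, -514)), Pow(Add(Rational(-1, 13), -9), -1)) = Mul(Add(9, 514), Pow(Rational(-118, 13), -1)) = Mul(523, Rational(-13, 118)) = Rational(-6799, 118)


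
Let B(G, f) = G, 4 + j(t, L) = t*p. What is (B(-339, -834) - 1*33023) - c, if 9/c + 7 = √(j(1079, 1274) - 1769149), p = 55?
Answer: -57044249171/1709857 + 36*I*√106863/1709857 ≈ -33362.0 + 0.0068827*I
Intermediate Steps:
j(t, L) = -4 + 55*t (j(t, L) = -4 + t*55 = -4 + 55*t)
c = 9/(-7 + 4*I*√106863) (c = 9/(-7 + √((-4 + 55*1079) - 1769149)) = 9/(-7 + √((-4 + 59345) - 1769149)) = 9/(-7 + √(59341 - 1769149)) = 9/(-7 + √(-1709808)) = 9/(-7 + 4*I*√106863) ≈ -3.6845e-5 - 0.0068827*I)
(B(-339, -834) - 1*33023) - c = (-339 - 1*33023) - (-63/1709857 - 36*I*√106863/1709857) = (-339 - 33023) + (63/1709857 + 36*I*√106863/1709857) = -33362 + (63/1709857 + 36*I*√106863/1709857) = -57044249171/1709857 + 36*I*√106863/1709857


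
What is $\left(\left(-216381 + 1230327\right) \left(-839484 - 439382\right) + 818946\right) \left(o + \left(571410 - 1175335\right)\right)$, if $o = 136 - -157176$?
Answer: $579123187096315770$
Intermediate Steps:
$o = 157312$ ($o = 136 + 157176 = 157312$)
$\left(\left(-216381 + 1230327\right) \left(-839484 - 439382\right) + 818946\right) \left(o + \left(571410 - 1175335\right)\right) = \left(\left(-216381 + 1230327\right) \left(-839484 - 439382\right) + 818946\right) \left(157312 + \left(571410 - 1175335\right)\right) = \left(1013946 \left(-1278866\right) + 818946\right) \left(157312 + \left(571410 - 1175335\right)\right) = \left(-1296701065236 + 818946\right) \left(157312 - 603925\right) = \left(-1296700246290\right) \left(-446613\right) = 579123187096315770$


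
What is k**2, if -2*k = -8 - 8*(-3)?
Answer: 64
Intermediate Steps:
k = -8 (k = -(-8 - 8*(-3))/2 = -(-8 + 24)/2 = -1/2*16 = -8)
k**2 = (-8)**2 = 64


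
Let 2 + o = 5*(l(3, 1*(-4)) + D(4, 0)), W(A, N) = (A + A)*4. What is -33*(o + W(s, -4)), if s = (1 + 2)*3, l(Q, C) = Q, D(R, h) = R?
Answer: -3465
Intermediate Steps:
s = 9 (s = 3*3 = 9)
W(A, N) = 8*A (W(A, N) = (2*A)*4 = 8*A)
o = 33 (o = -2 + 5*(3 + 4) = -2 + 5*7 = -2 + 35 = 33)
-33*(o + W(s, -4)) = -33*(33 + 8*9) = -33*(33 + 72) = -33*105 = -3465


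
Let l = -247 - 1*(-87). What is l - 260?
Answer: -420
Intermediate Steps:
l = -160 (l = -247 + 87 = -160)
l - 260 = -160 - 260 = -420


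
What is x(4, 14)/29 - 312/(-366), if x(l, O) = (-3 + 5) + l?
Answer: 1874/1769 ≈ 1.0594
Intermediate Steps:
x(l, O) = 2 + l
x(4, 14)/29 - 312/(-366) = (2 + 4)/29 - 312/(-366) = 6*(1/29) - 312*(-1/366) = 6/29 + 52/61 = 1874/1769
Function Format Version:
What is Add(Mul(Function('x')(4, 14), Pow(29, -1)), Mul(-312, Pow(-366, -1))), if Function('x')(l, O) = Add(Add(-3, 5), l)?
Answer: Rational(1874, 1769) ≈ 1.0594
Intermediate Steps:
Function('x')(l, O) = Add(2, l)
Add(Mul(Function('x')(4, 14), Pow(29, -1)), Mul(-312, Pow(-366, -1))) = Add(Mul(Add(2, 4), Pow(29, -1)), Mul(-312, Pow(-366, -1))) = Add(Mul(6, Rational(1, 29)), Mul(-312, Rational(-1, 366))) = Add(Rational(6, 29), Rational(52, 61)) = Rational(1874, 1769)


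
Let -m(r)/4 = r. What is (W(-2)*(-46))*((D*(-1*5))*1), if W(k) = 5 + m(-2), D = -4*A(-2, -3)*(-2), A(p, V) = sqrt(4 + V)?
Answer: 23920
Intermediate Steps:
m(r) = -4*r
D = 8 (D = -4*sqrt(4 - 3)*(-2) = -4*sqrt(1)*(-2) = -4*1*(-2) = -4*(-2) = 8)
W(k) = 13 (W(k) = 5 - 4*(-2) = 5 + 8 = 13)
(W(-2)*(-46))*((D*(-1*5))*1) = (13*(-46))*((8*(-1*5))*1) = -598*8*(-5) = -(-23920) = -598*(-40) = 23920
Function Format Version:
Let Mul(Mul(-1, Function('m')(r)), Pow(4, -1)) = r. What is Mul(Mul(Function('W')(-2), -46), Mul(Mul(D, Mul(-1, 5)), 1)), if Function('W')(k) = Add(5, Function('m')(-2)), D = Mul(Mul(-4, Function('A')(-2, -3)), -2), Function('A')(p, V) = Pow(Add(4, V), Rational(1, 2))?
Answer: 23920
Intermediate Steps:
Function('m')(r) = Mul(-4, r)
D = 8 (D = Mul(Mul(-4, Pow(Add(4, -3), Rational(1, 2))), -2) = Mul(Mul(-4, Pow(1, Rational(1, 2))), -2) = Mul(Mul(-4, 1), -2) = Mul(-4, -2) = 8)
Function('W')(k) = 13 (Function('W')(k) = Add(5, Mul(-4, -2)) = Add(5, 8) = 13)
Mul(Mul(Function('W')(-2), -46), Mul(Mul(D, Mul(-1, 5)), 1)) = Mul(Mul(13, -46), Mul(Mul(8, Mul(-1, 5)), 1)) = Mul(-598, Mul(Mul(8, -5), 1)) = Mul(-598, Mul(-40, 1)) = Mul(-598, -40) = 23920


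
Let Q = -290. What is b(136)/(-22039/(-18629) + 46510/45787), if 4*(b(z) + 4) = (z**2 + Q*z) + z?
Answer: -4440541115738/1875534483 ≈ -2367.6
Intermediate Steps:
b(z) = -4 - 289*z/4 + z**2/4 (b(z) = -4 + ((z**2 - 290*z) + z)/4 = -4 + (z**2 - 289*z)/4 = -4 + (-289*z/4 + z**2/4) = -4 - 289*z/4 + z**2/4)
b(136)/(-22039/(-18629) + 46510/45787) = (-4 - 289/4*136 + (1/4)*136**2)/(-22039/(-18629) + 46510/45787) = (-4 - 9826 + (1/4)*18496)/(-22039*(-1/18629) + 46510*(1/45787)) = (-4 - 9826 + 4624)/(22039/18629 + 46510/45787) = -5206/1875534483/852966023 = -5206*852966023/1875534483 = -4440541115738/1875534483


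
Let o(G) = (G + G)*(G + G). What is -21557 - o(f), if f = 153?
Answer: -115193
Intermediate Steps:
o(G) = 4*G**2 (o(G) = (2*G)*(2*G) = 4*G**2)
-21557 - o(f) = -21557 - 4*153**2 = -21557 - 4*23409 = -21557 - 1*93636 = -21557 - 93636 = -115193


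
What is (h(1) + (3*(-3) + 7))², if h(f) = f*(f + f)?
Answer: 0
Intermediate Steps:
h(f) = 2*f² (h(f) = f*(2*f) = 2*f²)
(h(1) + (3*(-3) + 7))² = (2*1² + (3*(-3) + 7))² = (2*1 + (-9 + 7))² = (2 - 2)² = 0² = 0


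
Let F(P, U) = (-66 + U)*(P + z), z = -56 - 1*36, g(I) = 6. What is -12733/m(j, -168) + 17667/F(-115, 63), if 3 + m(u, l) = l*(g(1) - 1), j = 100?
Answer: 844462/19389 ≈ 43.554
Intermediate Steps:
z = -92 (z = -56 - 36 = -92)
F(P, U) = (-92 + P)*(-66 + U) (F(P, U) = (-66 + U)*(P - 92) = (-66 + U)*(-92 + P) = (-92 + P)*(-66 + U))
m(u, l) = -3 + 5*l (m(u, l) = -3 + l*(6 - 1) = -3 + l*5 = -3 + 5*l)
-12733/m(j, -168) + 17667/F(-115, 63) = -12733/(-3 + 5*(-168)) + 17667/(6072 - 92*63 - 66*(-115) - 115*63) = -12733/(-3 - 840) + 17667/(6072 - 5796 + 7590 - 7245) = -12733/(-843) + 17667/621 = -12733*(-1/843) + 17667*(1/621) = 12733/843 + 1963/69 = 844462/19389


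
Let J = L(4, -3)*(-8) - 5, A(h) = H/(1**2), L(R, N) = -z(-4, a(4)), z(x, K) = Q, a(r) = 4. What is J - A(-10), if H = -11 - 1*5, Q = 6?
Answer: 59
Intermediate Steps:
z(x, K) = 6
H = -16 (H = -11 - 5 = -16)
L(R, N) = -6 (L(R, N) = -1*6 = -6)
A(h) = -16 (A(h) = -16/(1**2) = -16/1 = -16*1 = -16)
J = 43 (J = -6*(-8) - 5 = 48 - 5 = 43)
J - A(-10) = 43 - 1*(-16) = 43 + 16 = 59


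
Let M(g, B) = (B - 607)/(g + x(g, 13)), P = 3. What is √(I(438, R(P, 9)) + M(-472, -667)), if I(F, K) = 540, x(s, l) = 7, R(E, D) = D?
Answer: √117353910/465 ≈ 23.297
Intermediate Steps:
M(g, B) = (-607 + B)/(7 + g) (M(g, B) = (B - 607)/(g + 7) = (-607 + B)/(7 + g))
√(I(438, R(P, 9)) + M(-472, -667)) = √(540 + (-607 - 667)/(7 - 472)) = √(540 - 1274/(-465)) = √(540 - 1/465*(-1274)) = √(540 + 1274/465) = √(252374/465) = √117353910/465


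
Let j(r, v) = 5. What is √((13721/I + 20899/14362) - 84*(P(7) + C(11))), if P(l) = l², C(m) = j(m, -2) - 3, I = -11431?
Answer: I*√115457439614414681182/164172022 ≈ 65.45*I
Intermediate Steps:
C(m) = 2 (C(m) = 5 - 3 = 2)
√((13721/I + 20899/14362) - 84*(P(7) + C(11))) = √((13721/(-11431) + 20899/14362) - 84*(7² + 2)) = √((13721*(-1/11431) + 20899*(1/14362)) - 84*(49 + 2)) = √((-13721/11431 + 20899/14362) - 84*51) = √(41835467/164172022 - 4284) = √(-703271106781/164172022) = I*√115457439614414681182/164172022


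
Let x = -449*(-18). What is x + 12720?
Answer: 20802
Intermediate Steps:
x = 8082
x + 12720 = 8082 + 12720 = 20802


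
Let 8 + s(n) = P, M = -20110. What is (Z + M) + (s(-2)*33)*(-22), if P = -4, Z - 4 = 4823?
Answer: -6571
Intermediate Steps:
Z = 4827 (Z = 4 + 4823 = 4827)
s(n) = -12 (s(n) = -8 - 4 = -12)
(Z + M) + (s(-2)*33)*(-22) = (4827 - 20110) - 12*33*(-22) = -15283 - 396*(-22) = -15283 + 8712 = -6571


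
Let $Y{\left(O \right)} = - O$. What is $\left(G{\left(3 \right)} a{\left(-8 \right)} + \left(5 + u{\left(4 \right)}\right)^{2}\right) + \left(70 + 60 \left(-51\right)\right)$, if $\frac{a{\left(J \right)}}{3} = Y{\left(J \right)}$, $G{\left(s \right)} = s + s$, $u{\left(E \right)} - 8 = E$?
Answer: $-2557$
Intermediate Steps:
$u{\left(E \right)} = 8 + E$
$G{\left(s \right)} = 2 s$
$a{\left(J \right)} = - 3 J$ ($a{\left(J \right)} = 3 \left(- J\right) = - 3 J$)
$\left(G{\left(3 \right)} a{\left(-8 \right)} + \left(5 + u{\left(4 \right)}\right)^{2}\right) + \left(70 + 60 \left(-51\right)\right) = \left(2 \cdot 3 \left(\left(-3\right) \left(-8\right)\right) + \left(5 + \left(8 + 4\right)\right)^{2}\right) + \left(70 + 60 \left(-51\right)\right) = \left(6 \cdot 24 + \left(5 + 12\right)^{2}\right) + \left(70 - 3060\right) = \left(144 + 17^{2}\right) - 2990 = \left(144 + 289\right) - 2990 = 433 - 2990 = -2557$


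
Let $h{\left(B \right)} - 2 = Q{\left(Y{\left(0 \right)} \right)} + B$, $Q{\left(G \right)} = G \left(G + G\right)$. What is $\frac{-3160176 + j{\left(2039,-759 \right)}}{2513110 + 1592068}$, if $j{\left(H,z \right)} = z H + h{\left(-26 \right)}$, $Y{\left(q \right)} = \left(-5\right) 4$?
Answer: $- \frac{4707001}{4105178} \approx -1.1466$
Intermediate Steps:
$Y{\left(q \right)} = -20$
$Q{\left(G \right)} = 2 G^{2}$ ($Q{\left(G \right)} = G 2 G = 2 G^{2}$)
$h{\left(B \right)} = 802 + B$ ($h{\left(B \right)} = 2 + \left(2 \left(-20\right)^{2} + B\right) = 2 + \left(2 \cdot 400 + B\right) = 2 + \left(800 + B\right) = 802 + B$)
$j{\left(H,z \right)} = 776 + H z$ ($j{\left(H,z \right)} = z H + \left(802 - 26\right) = H z + 776 = 776 + H z$)
$\frac{-3160176 + j{\left(2039,-759 \right)}}{2513110 + 1592068} = \frac{-3160176 + \left(776 + 2039 \left(-759\right)\right)}{2513110 + 1592068} = \frac{-3160176 + \left(776 - 1547601\right)}{4105178} = \left(-3160176 - 1546825\right) \frac{1}{4105178} = \left(-4707001\right) \frac{1}{4105178} = - \frac{4707001}{4105178}$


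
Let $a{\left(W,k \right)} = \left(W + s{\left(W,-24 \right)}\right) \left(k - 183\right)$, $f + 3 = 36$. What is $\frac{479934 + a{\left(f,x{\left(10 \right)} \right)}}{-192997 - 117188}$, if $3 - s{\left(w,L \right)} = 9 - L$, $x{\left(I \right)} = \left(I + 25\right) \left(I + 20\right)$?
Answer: $- \frac{10723}{6893} \approx -1.5556$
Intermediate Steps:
$x{\left(I \right)} = \left(20 + I\right) \left(25 + I\right)$ ($x{\left(I \right)} = \left(25 + I\right) \left(20 + I\right) = \left(20 + I\right) \left(25 + I\right)$)
$s{\left(w,L \right)} = -6 + L$ ($s{\left(w,L \right)} = 3 - \left(9 - L\right) = 3 + \left(-9 + L\right) = -6 + L$)
$f = 33$ ($f = -3 + 36 = 33$)
$a{\left(W,k \right)} = \left(-183 + k\right) \left(-30 + W\right)$ ($a{\left(W,k \right)} = \left(W - 30\right) \left(k - 183\right) = \left(W - 30\right) \left(-183 + k\right) = \left(-30 + W\right) \left(-183 + k\right) = \left(-183 + k\right) \left(-30 + W\right)$)
$\frac{479934 + a{\left(f,x{\left(10 \right)} \right)}}{-192997 - 117188} = \frac{479934 + \left(5490 - 6039 - 30 \left(500 + 10^{2} + 45 \cdot 10\right) + 33 \left(500 + 10^{2} + 45 \cdot 10\right)\right)}{-192997 - 117188} = \frac{479934 + \left(5490 - 6039 - 30 \left(500 + 100 + 450\right) + 33 \left(500 + 100 + 450\right)\right)}{-310185} = \left(479934 + \left(5490 - 6039 - 31500 + 33 \cdot 1050\right)\right) \left(- \frac{1}{310185}\right) = \left(479934 + \left(5490 - 6039 - 31500 + 34650\right)\right) \left(- \frac{1}{310185}\right) = \left(479934 + 2601\right) \left(- \frac{1}{310185}\right) = 482535 \left(- \frac{1}{310185}\right) = - \frac{10723}{6893}$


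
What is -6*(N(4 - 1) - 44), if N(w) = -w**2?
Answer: 318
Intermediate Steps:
-6*(N(4 - 1) - 44) = -6*(-(4 - 1)**2 - 44) = -6*(-1*3**2 - 44) = -6*(-1*9 - 44) = -6*(-9 - 44) = -6*(-53) = 318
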